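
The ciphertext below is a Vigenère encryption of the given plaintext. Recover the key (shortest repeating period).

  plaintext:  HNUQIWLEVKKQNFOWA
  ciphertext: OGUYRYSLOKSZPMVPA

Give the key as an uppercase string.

HTAIJCH

  i= 0: O-H =  7 → H
  i= 1: G-N = 19 → T
  i= 2: U-U =  0 → A
  i= 3: Y-Q =  8 → I
  i= 4: R-I =  9 → J
  i= 5: Y-W =  2 → C
  i= 6: S-L =  7 → H
  i= 7: L-E =  7 → H
  i= 8: O-V = 19 → T
  i= 9: K-K =  0 → A
  i=10: S-K =  8 → I
  i=11: Z-Q =  9 → J
  i=12: P-N =  2 → C
  i=13: M-F =  7 → H
  i=14: V-O =  7 → H
  i=15: P-W = 19 → T
  i=16: A-A =  0 → A
  shifts repeat with period 7: HTAIJCH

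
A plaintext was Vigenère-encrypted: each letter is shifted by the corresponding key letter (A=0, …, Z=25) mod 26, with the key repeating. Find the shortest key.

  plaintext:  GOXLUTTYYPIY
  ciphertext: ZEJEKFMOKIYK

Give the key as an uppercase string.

  i= 0: Z-G = 19 → T
  i= 1: E-O = 16 → Q
  i= 2: J-X = 12 → M
  i= 3: E-L = 19 → T
  i= 4: K-U = 16 → Q
  i= 5: F-T = 12 → M
  i= 6: M-T = 19 → T
  i= 7: O-Y = 16 → Q
  i= 8: K-Y = 12 → M
  i= 9: I-P = 19 → T
  i=10: Y-I = 16 → Q
  i=11: K-Y = 12 → M
  shifts repeat with period 3: TQM

TQM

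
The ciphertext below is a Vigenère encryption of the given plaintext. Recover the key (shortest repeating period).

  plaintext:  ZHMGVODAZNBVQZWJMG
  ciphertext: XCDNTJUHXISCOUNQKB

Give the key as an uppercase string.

YVRH

  i= 0: X-Z = 24 → Y
  i= 1: C-H = 21 → V
  i= 2: D-M = 17 → R
  i= 3: N-G =  7 → H
  i= 4: T-V = 24 → Y
  i= 5: J-O = 21 → V
  i= 6: U-D = 17 → R
  i= 7: H-A =  7 → H
  i= 8: X-Z = 24 → Y
  i= 9: I-N = 21 → V
  i=10: S-B = 17 → R
  i=11: C-V =  7 → H
  i=12: O-Q = 24 → Y
  i=13: U-Z = 21 → V
  i=14: N-W = 17 → R
  i=15: Q-J =  7 → H
  i=16: K-M = 24 → Y
  i=17: B-G = 21 → V
  shifts repeat with period 4: YVRH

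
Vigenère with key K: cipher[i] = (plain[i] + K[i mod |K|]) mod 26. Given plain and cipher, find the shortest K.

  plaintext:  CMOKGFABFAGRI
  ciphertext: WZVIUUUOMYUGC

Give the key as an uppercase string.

UNHYOP

  i= 0: W-C = 20 → U
  i= 1: Z-M = 13 → N
  i= 2: V-O =  7 → H
  i= 3: I-K = 24 → Y
  i= 4: U-G = 14 → O
  i= 5: U-F = 15 → P
  i= 6: U-A = 20 → U
  i= 7: O-B = 13 → N
  i= 8: M-F =  7 → H
  i= 9: Y-A = 24 → Y
  i=10: U-G = 14 → O
  i=11: G-R = 15 → P
  i=12: C-I = 20 → U
  shifts repeat with period 6: UNHYOP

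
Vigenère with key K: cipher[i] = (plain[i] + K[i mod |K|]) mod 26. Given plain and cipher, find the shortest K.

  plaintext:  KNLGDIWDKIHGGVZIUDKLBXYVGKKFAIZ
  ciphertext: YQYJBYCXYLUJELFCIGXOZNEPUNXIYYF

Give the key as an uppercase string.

ODNDYQGU

  i= 0: Y-K = 14 → O
  i= 1: Q-N =  3 → D
  i= 2: Y-L = 13 → N
  i= 3: J-G =  3 → D
  i= 4: B-D = 24 → Y
  i= 5: Y-I = 16 → Q
  i= 6: C-W =  6 → G
  i= 7: X-D = 20 → U
  i= 8: Y-K = 14 → O
  i= 9: L-I =  3 → D
  i=10: U-H = 13 → N
  i=11: J-G =  3 → D
  i=12: E-G = 24 → Y
  i=13: L-V = 16 → Q
  i=14: F-Z =  6 → G
  i=15: C-I = 20 → U
  i=16: I-U = 14 → O
  i=17: G-D =  3 → D
  i=18: X-K = 13 → N
  i=19: O-L =  3 → D
  i=20: Z-B = 24 → Y
  i=21: N-X = 16 → Q
  i=22: E-Y =  6 → G
  i=23: P-V = 20 → U
  i=24: U-G = 14 → O
  i=25: N-K =  3 → D
  i=26: X-K = 13 → N
  i=27: I-F =  3 → D
  i=28: Y-A = 24 → Y
  i=29: Y-I = 16 → Q
  i=30: F-Z =  6 → G
  shifts repeat with period 8: ODNDYQGU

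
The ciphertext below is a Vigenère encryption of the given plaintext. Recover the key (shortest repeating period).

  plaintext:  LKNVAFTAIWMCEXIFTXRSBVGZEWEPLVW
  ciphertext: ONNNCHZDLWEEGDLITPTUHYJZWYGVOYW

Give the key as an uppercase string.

  i= 0: O-L =  3 → D
  i= 1: N-K =  3 → D
  i= 2: N-N =  0 → A
  i= 3: N-V = 18 → S
  i= 4: C-A =  2 → C
  i= 5: H-F =  2 → C
  i= 6: Z-T =  6 → G
  i= 7: D-A =  3 → D
  i= 8: L-I =  3 → D
  i= 9: W-W =  0 → A
  i=10: E-M = 18 → S
  i=11: E-C =  2 → C
  i=12: G-E =  2 → C
  i=13: D-X =  6 → G
  i=14: L-I =  3 → D
  i=15: I-F =  3 → D
  i=16: T-T =  0 → A
  i=17: P-X = 18 → S
  i=18: T-R =  2 → C
  i=19: U-S =  2 → C
  i=20: H-B =  6 → G
  i=21: Y-V =  3 → D
  i=22: J-G =  3 → D
  i=23: Z-Z =  0 → A
  i=24: W-E = 18 → S
  i=25: Y-W =  2 → C
  i=26: G-E =  2 → C
  i=27: V-P =  6 → G
  i=28: O-L =  3 → D
  i=29: Y-V =  3 → D
  i=30: W-W =  0 → A
  shifts repeat with period 7: DDASCCG

DDASCCG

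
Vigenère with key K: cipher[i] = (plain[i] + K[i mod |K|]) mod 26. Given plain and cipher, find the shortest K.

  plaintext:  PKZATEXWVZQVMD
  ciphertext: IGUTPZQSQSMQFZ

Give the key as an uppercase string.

  i= 0: I-P = 19 → T
  i= 1: G-K = 22 → W
  i= 2: U-Z = 21 → V
  i= 3: T-A = 19 → T
  i= 4: P-T = 22 → W
  i= 5: Z-E = 21 → V
  i= 6: Q-X = 19 → T
  i= 7: S-W = 22 → W
  i= 8: Q-V = 21 → V
  i= 9: S-Z = 19 → T
  i=10: M-Q = 22 → W
  i=11: Q-V = 21 → V
  i=12: F-M = 19 → T
  i=13: Z-D = 22 → W
  shifts repeat with period 3: TWV

TWV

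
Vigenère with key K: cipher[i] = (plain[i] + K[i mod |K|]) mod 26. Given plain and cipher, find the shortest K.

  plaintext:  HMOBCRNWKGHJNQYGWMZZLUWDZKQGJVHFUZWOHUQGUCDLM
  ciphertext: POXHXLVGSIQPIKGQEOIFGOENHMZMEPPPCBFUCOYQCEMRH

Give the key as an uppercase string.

  i= 0: P-H =  8 → I
  i= 1: O-M =  2 → C
  i= 2: X-O =  9 → J
  i= 3: H-B =  6 → G
  i= 4: X-C = 21 → V
  i= 5: L-R = 20 → U
  i= 6: V-N =  8 → I
  i= 7: G-W = 10 → K
  i= 8: S-K =  8 → I
  i= 9: I-G =  2 → C
  i=10: Q-H =  9 → J
  i=11: P-J =  6 → G
  i=12: I-N = 21 → V
  i=13: K-Q = 20 → U
  i=14: G-Y =  8 → I
  i=15: Q-G = 10 → K
  i=16: E-W =  8 → I
  i=17: O-M =  2 → C
  i=18: I-Z =  9 → J
  i=19: F-Z =  6 → G
  i=20: G-L = 21 → V
  i=21: O-U = 20 → U
  i=22: E-W =  8 → I
  i=23: N-D = 10 → K
  i=24: H-Z =  8 → I
  i=25: M-K =  2 → C
  i=26: Z-Q =  9 → J
  i=27: M-G =  6 → G
  i=28: E-J = 21 → V
  i=29: P-V = 20 → U
  i=30: P-H =  8 → I
  i=31: P-F = 10 → K
  i=32: C-U =  8 → I
  i=33: B-Z =  2 → C
  i=34: F-W =  9 → J
  i=35: U-O =  6 → G
  i=36: C-H = 21 → V
  i=37: O-U = 20 → U
  i=38: Y-Q =  8 → I
  i=39: Q-G = 10 → K
  i=40: C-U =  8 → I
  i=41: E-C =  2 → C
  i=42: M-D =  9 → J
  i=43: R-L =  6 → G
  i=44: H-M = 21 → V
  shifts repeat with period 8: ICJGVUIK

ICJGVUIK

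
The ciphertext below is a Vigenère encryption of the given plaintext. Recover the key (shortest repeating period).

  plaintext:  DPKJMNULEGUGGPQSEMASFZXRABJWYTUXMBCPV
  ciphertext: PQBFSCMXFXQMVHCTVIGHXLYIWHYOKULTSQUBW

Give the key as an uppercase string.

  i= 0: P-D = 12 → M
  i= 1: Q-P =  1 → B
  i= 2: B-K = 17 → R
  i= 3: F-J = 22 → W
  i= 4: S-M =  6 → G
  i= 5: C-N = 15 → P
  i= 6: M-U = 18 → S
  i= 7: X-L = 12 → M
  i= 8: F-E =  1 → B
  i= 9: X-G = 17 → R
  i=10: Q-U = 22 → W
  i=11: M-G =  6 → G
  i=12: V-G = 15 → P
  i=13: H-P = 18 → S
  i=14: C-Q = 12 → M
  i=15: T-S =  1 → B
  i=16: V-E = 17 → R
  i=17: I-M = 22 → W
  i=18: G-A =  6 → G
  i=19: H-S = 15 → P
  i=20: X-F = 18 → S
  i=21: L-Z = 12 → M
  i=22: Y-X =  1 → B
  i=23: I-R = 17 → R
  i=24: W-A = 22 → W
  i=25: H-B =  6 → G
  i=26: Y-J = 15 → P
  i=27: O-W = 18 → S
  i=28: K-Y = 12 → M
  i=29: U-T =  1 → B
  i=30: L-U = 17 → R
  i=31: T-X = 22 → W
  i=32: S-M =  6 → G
  i=33: Q-B = 15 → P
  i=34: U-C = 18 → S
  i=35: B-P = 12 → M
  i=36: W-V =  1 → B
  shifts repeat with period 7: MBRWGPS

MBRWGPS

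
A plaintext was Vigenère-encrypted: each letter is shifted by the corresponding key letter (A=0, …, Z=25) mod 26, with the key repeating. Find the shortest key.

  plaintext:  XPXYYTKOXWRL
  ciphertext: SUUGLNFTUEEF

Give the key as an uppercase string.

  i= 0: S-X = 21 → V
  i= 1: U-P =  5 → F
  i= 2: U-X = 23 → X
  i= 3: G-Y =  8 → I
  i= 4: L-Y = 13 → N
  i= 5: N-T = 20 → U
  i= 6: F-K = 21 → V
  i= 7: T-O =  5 → F
  i= 8: U-X = 23 → X
  i= 9: E-W =  8 → I
  i=10: E-R = 13 → N
  i=11: F-L = 20 → U
  shifts repeat with period 6: VFXINU

VFXINU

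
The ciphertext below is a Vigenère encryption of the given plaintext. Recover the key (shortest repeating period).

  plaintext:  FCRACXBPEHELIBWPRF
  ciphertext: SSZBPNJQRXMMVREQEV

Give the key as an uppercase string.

  i= 0: S-F = 13 → N
  i= 1: S-C = 16 → Q
  i= 2: Z-R =  8 → I
  i= 3: B-A =  1 → B
  i= 4: P-C = 13 → N
  i= 5: N-X = 16 → Q
  i= 6: J-B =  8 → I
  i= 7: Q-P =  1 → B
  i= 8: R-E = 13 → N
  i= 9: X-H = 16 → Q
  i=10: M-E =  8 → I
  i=11: M-L =  1 → B
  i=12: V-I = 13 → N
  i=13: R-B = 16 → Q
  i=14: E-W =  8 → I
  i=15: Q-P =  1 → B
  i=16: E-R = 13 → N
  i=17: V-F = 16 → Q
  shifts repeat with period 4: NQIB

NQIB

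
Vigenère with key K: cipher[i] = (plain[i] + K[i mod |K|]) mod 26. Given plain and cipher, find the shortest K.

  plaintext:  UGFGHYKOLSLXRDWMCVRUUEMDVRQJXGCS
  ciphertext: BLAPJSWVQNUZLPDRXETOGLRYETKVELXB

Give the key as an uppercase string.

  i= 0: B-U =  7 → H
  i= 1: L-G =  5 → F
  i= 2: A-F = 21 → V
  i= 3: P-G =  9 → J
  i= 4: J-H =  2 → C
  i= 5: S-Y = 20 → U
  i= 6: W-K = 12 → M
  i= 7: V-O =  7 → H
  i= 8: Q-L =  5 → F
  i= 9: N-S = 21 → V
  i=10: U-L =  9 → J
  i=11: Z-X =  2 → C
  i=12: L-R = 20 → U
  i=13: P-D = 12 → M
  i=14: D-W =  7 → H
  i=15: R-M =  5 → F
  i=16: X-C = 21 → V
  i=17: E-V =  9 → J
  i=18: T-R =  2 → C
  i=19: O-U = 20 → U
  i=20: G-U = 12 → M
  i=21: L-E =  7 → H
  i=22: R-M =  5 → F
  i=23: Y-D = 21 → V
  i=24: E-V =  9 → J
  i=25: T-R =  2 → C
  i=26: K-Q = 20 → U
  i=27: V-J = 12 → M
  i=28: E-X =  7 → H
  i=29: L-G =  5 → F
  i=30: X-C = 21 → V
  i=31: B-S =  9 → J
  shifts repeat with period 7: HFVJCUM

HFVJCUM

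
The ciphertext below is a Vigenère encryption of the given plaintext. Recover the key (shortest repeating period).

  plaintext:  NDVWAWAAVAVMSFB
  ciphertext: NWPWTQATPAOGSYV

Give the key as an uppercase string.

  i= 0: N-N =  0 → A
  i= 1: W-D = 19 → T
  i= 2: P-V = 20 → U
  i= 3: W-W =  0 → A
  i= 4: T-A = 19 → T
  i= 5: Q-W = 20 → U
  i= 6: A-A =  0 → A
  i= 7: T-A = 19 → T
  i= 8: P-V = 20 → U
  i= 9: A-A =  0 → A
  i=10: O-V = 19 → T
  i=11: G-M = 20 → U
  i=12: S-S =  0 → A
  i=13: Y-F = 19 → T
  i=14: V-B = 20 → U
  shifts repeat with period 3: ATU

ATU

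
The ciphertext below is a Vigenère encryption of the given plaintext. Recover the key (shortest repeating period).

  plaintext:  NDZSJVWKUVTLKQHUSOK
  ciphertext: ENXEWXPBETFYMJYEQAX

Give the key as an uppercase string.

RKYMNCT

  i= 0: E-N = 17 → R
  i= 1: N-D = 10 → K
  i= 2: X-Z = 24 → Y
  i= 3: E-S = 12 → M
  i= 4: W-J = 13 → N
  i= 5: X-V =  2 → C
  i= 6: P-W = 19 → T
  i= 7: B-K = 17 → R
  i= 8: E-U = 10 → K
  i= 9: T-V = 24 → Y
  i=10: F-T = 12 → M
  i=11: Y-L = 13 → N
  i=12: M-K =  2 → C
  i=13: J-Q = 19 → T
  i=14: Y-H = 17 → R
  i=15: E-U = 10 → K
  i=16: Q-S = 24 → Y
  i=17: A-O = 12 → M
  i=18: X-K = 13 → N
  shifts repeat with period 7: RKYMNCT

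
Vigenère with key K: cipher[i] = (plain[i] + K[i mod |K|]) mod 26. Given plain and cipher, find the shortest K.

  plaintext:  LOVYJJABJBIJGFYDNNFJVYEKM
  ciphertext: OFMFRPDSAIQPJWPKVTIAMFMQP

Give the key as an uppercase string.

  i= 0: O-L =  3 → D
  i= 1: F-O = 17 → R
  i= 2: M-V = 17 → R
  i= 3: F-Y =  7 → H
  i= 4: R-J =  8 → I
  i= 5: P-J =  6 → G
  i= 6: D-A =  3 → D
  i= 7: S-B = 17 → R
  i= 8: A-J = 17 → R
  i= 9: I-B =  7 → H
  i=10: Q-I =  8 → I
  i=11: P-J =  6 → G
  i=12: J-G =  3 → D
  i=13: W-F = 17 → R
  i=14: P-Y = 17 → R
  i=15: K-D =  7 → H
  i=16: V-N =  8 → I
  i=17: T-N =  6 → G
  i=18: I-F =  3 → D
  i=19: A-J = 17 → R
  i=20: M-V = 17 → R
  i=21: F-Y =  7 → H
  i=22: M-E =  8 → I
  i=23: Q-K =  6 → G
  i=24: P-M =  3 → D
  shifts repeat with period 6: DRRHIG

DRRHIG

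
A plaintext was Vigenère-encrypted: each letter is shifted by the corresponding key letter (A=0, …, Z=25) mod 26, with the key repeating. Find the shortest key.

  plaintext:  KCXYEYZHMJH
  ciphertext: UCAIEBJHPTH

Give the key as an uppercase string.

KAD

  i= 0: U-K = 10 → K
  i= 1: C-C =  0 → A
  i= 2: A-X =  3 → D
  i= 3: I-Y = 10 → K
  i= 4: E-E =  0 → A
  i= 5: B-Y =  3 → D
  i= 6: J-Z = 10 → K
  i= 7: H-H =  0 → A
  i= 8: P-M =  3 → D
  i= 9: T-J = 10 → K
  i=10: H-H =  0 → A
  shifts repeat with period 3: KAD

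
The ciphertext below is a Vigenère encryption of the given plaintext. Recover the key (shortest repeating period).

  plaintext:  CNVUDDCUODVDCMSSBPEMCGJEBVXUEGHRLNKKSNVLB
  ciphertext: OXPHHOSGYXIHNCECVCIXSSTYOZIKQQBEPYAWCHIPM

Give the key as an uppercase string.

MKUNELQ

  i= 0: O-C = 12 → M
  i= 1: X-N = 10 → K
  i= 2: P-V = 20 → U
  i= 3: H-U = 13 → N
  i= 4: H-D =  4 → E
  i= 5: O-D = 11 → L
  i= 6: S-C = 16 → Q
  i= 7: G-U = 12 → M
  i= 8: Y-O = 10 → K
  i= 9: X-D = 20 → U
  i=10: I-V = 13 → N
  i=11: H-D =  4 → E
  i=12: N-C = 11 → L
  i=13: C-M = 16 → Q
  i=14: E-S = 12 → M
  i=15: C-S = 10 → K
  i=16: V-B = 20 → U
  i=17: C-P = 13 → N
  i=18: I-E =  4 → E
  i=19: X-M = 11 → L
  i=20: S-C = 16 → Q
  i=21: S-G = 12 → M
  i=22: T-J = 10 → K
  i=23: Y-E = 20 → U
  i=24: O-B = 13 → N
  i=25: Z-V =  4 → E
  i=26: I-X = 11 → L
  i=27: K-U = 16 → Q
  i=28: Q-E = 12 → M
  i=29: Q-G = 10 → K
  i=30: B-H = 20 → U
  i=31: E-R = 13 → N
  i=32: P-L =  4 → E
  i=33: Y-N = 11 → L
  i=34: A-K = 16 → Q
  i=35: W-K = 12 → M
  i=36: C-S = 10 → K
  i=37: H-N = 20 → U
  i=38: I-V = 13 → N
  i=39: P-L =  4 → E
  i=40: M-B = 11 → L
  shifts repeat with period 7: MKUNELQ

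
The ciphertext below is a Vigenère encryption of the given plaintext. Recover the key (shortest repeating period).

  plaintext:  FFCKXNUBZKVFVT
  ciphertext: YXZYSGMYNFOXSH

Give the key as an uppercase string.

  i= 0: Y-F = 19 → T
  i= 1: X-F = 18 → S
  i= 2: Z-C = 23 → X
  i= 3: Y-K = 14 → O
  i= 4: S-X = 21 → V
  i= 5: G-N = 19 → T
  i= 6: M-U = 18 → S
  i= 7: Y-B = 23 → X
  i= 8: N-Z = 14 → O
  i= 9: F-K = 21 → V
  i=10: O-V = 19 → T
  i=11: X-F = 18 → S
  i=12: S-V = 23 → X
  i=13: H-T = 14 → O
  shifts repeat with period 5: TSXOV

TSXOV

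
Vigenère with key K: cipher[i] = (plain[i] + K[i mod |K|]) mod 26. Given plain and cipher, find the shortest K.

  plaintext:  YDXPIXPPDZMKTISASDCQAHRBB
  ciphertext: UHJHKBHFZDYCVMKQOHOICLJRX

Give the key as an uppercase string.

WEMSCESQ

  i= 0: U-Y = 22 → W
  i= 1: H-D =  4 → E
  i= 2: J-X = 12 → M
  i= 3: H-P = 18 → S
  i= 4: K-I =  2 → C
  i= 5: B-X =  4 → E
  i= 6: H-P = 18 → S
  i= 7: F-P = 16 → Q
  i= 8: Z-D = 22 → W
  i= 9: D-Z =  4 → E
  i=10: Y-M = 12 → M
  i=11: C-K = 18 → S
  i=12: V-T =  2 → C
  i=13: M-I =  4 → E
  i=14: K-S = 18 → S
  i=15: Q-A = 16 → Q
  i=16: O-S = 22 → W
  i=17: H-D =  4 → E
  i=18: O-C = 12 → M
  i=19: I-Q = 18 → S
  i=20: C-A =  2 → C
  i=21: L-H =  4 → E
  i=22: J-R = 18 → S
  i=23: R-B = 16 → Q
  i=24: X-B = 22 → W
  shifts repeat with period 8: WEMSCESQ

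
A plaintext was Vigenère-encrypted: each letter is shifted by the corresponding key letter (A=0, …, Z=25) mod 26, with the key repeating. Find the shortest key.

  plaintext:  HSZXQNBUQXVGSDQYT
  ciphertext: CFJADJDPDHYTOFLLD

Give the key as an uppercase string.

VNKDNWC

  i= 0: C-H = 21 → V
  i= 1: F-S = 13 → N
  i= 2: J-Z = 10 → K
  i= 3: A-X =  3 → D
  i= 4: D-Q = 13 → N
  i= 5: J-N = 22 → W
  i= 6: D-B =  2 → C
  i= 7: P-U = 21 → V
  i= 8: D-Q = 13 → N
  i= 9: H-X = 10 → K
  i=10: Y-V =  3 → D
  i=11: T-G = 13 → N
  i=12: O-S = 22 → W
  i=13: F-D =  2 → C
  i=14: L-Q = 21 → V
  i=15: L-Y = 13 → N
  i=16: D-T = 10 → K
  shifts repeat with period 7: VNKDNWC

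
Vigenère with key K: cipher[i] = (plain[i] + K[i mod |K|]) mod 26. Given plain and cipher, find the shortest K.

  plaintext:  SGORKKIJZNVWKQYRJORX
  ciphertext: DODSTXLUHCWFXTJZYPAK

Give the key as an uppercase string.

LIPBJND

  i= 0: D-S = 11 → L
  i= 1: O-G =  8 → I
  i= 2: D-O = 15 → P
  i= 3: S-R =  1 → B
  i= 4: T-K =  9 → J
  i= 5: X-K = 13 → N
  i= 6: L-I =  3 → D
  i= 7: U-J = 11 → L
  i= 8: H-Z =  8 → I
  i= 9: C-N = 15 → P
  i=10: W-V =  1 → B
  i=11: F-W =  9 → J
  i=12: X-K = 13 → N
  i=13: T-Q =  3 → D
  i=14: J-Y = 11 → L
  i=15: Z-R =  8 → I
  i=16: Y-J = 15 → P
  i=17: P-O =  1 → B
  i=18: A-R =  9 → J
  i=19: K-X = 13 → N
  shifts repeat with period 7: LIPBJND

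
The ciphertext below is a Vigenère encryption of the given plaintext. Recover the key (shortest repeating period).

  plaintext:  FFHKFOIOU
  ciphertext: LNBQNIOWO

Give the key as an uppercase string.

  i= 0: L-F =  6 → G
  i= 1: N-F =  8 → I
  i= 2: B-H = 20 → U
  i= 3: Q-K =  6 → G
  i= 4: N-F =  8 → I
  i= 5: I-O = 20 → U
  i= 6: O-I =  6 → G
  i= 7: W-O =  8 → I
  i= 8: O-U = 20 → U
  shifts repeat with period 3: GIU

GIU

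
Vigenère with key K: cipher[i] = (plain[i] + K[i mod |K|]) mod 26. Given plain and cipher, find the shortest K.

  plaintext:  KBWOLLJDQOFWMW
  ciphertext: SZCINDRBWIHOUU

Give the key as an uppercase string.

  i= 0: S-K =  8 → I
  i= 1: Z-B = 24 → Y
  i= 2: C-W =  6 → G
  i= 3: I-O = 20 → U
  i= 4: N-L =  2 → C
  i= 5: D-L = 18 → S
  i= 6: R-J =  8 → I
  i= 7: B-D = 24 → Y
  i= 8: W-Q =  6 → G
  i= 9: I-O = 20 → U
  i=10: H-F =  2 → C
  i=11: O-W = 18 → S
  i=12: U-M =  8 → I
  i=13: U-W = 24 → Y
  shifts repeat with period 6: IYGUCS

IYGUCS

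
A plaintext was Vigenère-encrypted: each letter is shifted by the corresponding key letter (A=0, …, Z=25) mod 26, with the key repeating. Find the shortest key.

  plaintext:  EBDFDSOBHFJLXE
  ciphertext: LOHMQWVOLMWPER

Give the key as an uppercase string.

  i= 0: L-E =  7 → H
  i= 1: O-B = 13 → N
  i= 2: H-D =  4 → E
  i= 3: M-F =  7 → H
  i= 4: Q-D = 13 → N
  i= 5: W-S =  4 → E
  i= 6: V-O =  7 → H
  i= 7: O-B = 13 → N
  i= 8: L-H =  4 → E
  i= 9: M-F =  7 → H
  i=10: W-J = 13 → N
  i=11: P-L =  4 → E
  i=12: E-X =  7 → H
  i=13: R-E = 13 → N
  shifts repeat with period 3: HNE

HNE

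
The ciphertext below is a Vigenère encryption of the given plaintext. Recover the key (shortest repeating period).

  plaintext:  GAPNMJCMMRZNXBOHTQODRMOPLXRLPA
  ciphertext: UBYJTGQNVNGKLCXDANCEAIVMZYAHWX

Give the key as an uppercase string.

  i= 0: U-G = 14 → O
  i= 1: B-A =  1 → B
  i= 2: Y-P =  9 → J
  i= 3: J-N = 22 → W
  i= 4: T-M =  7 → H
  i= 5: G-J = 23 → X
  i= 6: Q-C = 14 → O
  i= 7: N-M =  1 → B
  i= 8: V-M =  9 → J
  i= 9: N-R = 22 → W
  i=10: G-Z =  7 → H
  i=11: K-N = 23 → X
  i=12: L-X = 14 → O
  i=13: C-B =  1 → B
  i=14: X-O =  9 → J
  i=15: D-H = 22 → W
  i=16: A-T =  7 → H
  i=17: N-Q = 23 → X
  i=18: C-O = 14 → O
  i=19: E-D =  1 → B
  i=20: A-R =  9 → J
  i=21: I-M = 22 → W
  i=22: V-O =  7 → H
  i=23: M-P = 23 → X
  i=24: Z-L = 14 → O
  i=25: Y-X =  1 → B
  i=26: A-R =  9 → J
  i=27: H-L = 22 → W
  i=28: W-P =  7 → H
  i=29: X-A = 23 → X
  shifts repeat with period 6: OBJWHX

OBJWHX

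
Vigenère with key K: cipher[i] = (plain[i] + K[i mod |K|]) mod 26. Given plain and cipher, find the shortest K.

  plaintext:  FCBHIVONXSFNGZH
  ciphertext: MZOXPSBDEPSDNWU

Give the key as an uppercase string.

  i= 0: M-F =  7 → H
  i= 1: Z-C = 23 → X
  i= 2: O-B = 13 → N
  i= 3: X-H = 16 → Q
  i= 4: P-I =  7 → H
  i= 5: S-V = 23 → X
  i= 6: B-O = 13 → N
  i= 7: D-N = 16 → Q
  i= 8: E-X =  7 → H
  i= 9: P-S = 23 → X
  i=10: S-F = 13 → N
  i=11: D-N = 16 → Q
  i=12: N-G =  7 → H
  i=13: W-Z = 23 → X
  i=14: U-H = 13 → N
  shifts repeat with period 4: HXNQ

HXNQ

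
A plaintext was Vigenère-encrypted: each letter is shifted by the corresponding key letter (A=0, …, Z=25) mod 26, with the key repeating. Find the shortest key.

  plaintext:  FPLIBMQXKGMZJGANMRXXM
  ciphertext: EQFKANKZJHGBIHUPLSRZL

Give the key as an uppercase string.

  i= 0: E-F = 25 → Z
  i= 1: Q-P =  1 → B
  i= 2: F-L = 20 → U
  i= 3: K-I =  2 → C
  i= 4: A-B = 25 → Z
  i= 5: N-M =  1 → B
  i= 6: K-Q = 20 → U
  i= 7: Z-X =  2 → C
  i= 8: J-K = 25 → Z
  i= 9: H-G =  1 → B
  i=10: G-M = 20 → U
  i=11: B-Z =  2 → C
  i=12: I-J = 25 → Z
  i=13: H-G =  1 → B
  i=14: U-A = 20 → U
  i=15: P-N =  2 → C
  i=16: L-M = 25 → Z
  i=17: S-R =  1 → B
  i=18: R-X = 20 → U
  i=19: Z-X =  2 → C
  i=20: L-M = 25 → Z
  shifts repeat with period 4: ZBUC

ZBUC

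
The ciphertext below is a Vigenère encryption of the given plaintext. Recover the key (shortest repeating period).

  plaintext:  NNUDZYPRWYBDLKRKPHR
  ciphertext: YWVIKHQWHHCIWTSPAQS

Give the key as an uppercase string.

LJBF

  i= 0: Y-N = 11 → L
  i= 1: W-N =  9 → J
  i= 2: V-U =  1 → B
  i= 3: I-D =  5 → F
  i= 4: K-Z = 11 → L
  i= 5: H-Y =  9 → J
  i= 6: Q-P =  1 → B
  i= 7: W-R =  5 → F
  i= 8: H-W = 11 → L
  i= 9: H-Y =  9 → J
  i=10: C-B =  1 → B
  i=11: I-D =  5 → F
  i=12: W-L = 11 → L
  i=13: T-K =  9 → J
  i=14: S-R =  1 → B
  i=15: P-K =  5 → F
  i=16: A-P = 11 → L
  i=17: Q-H =  9 → J
  i=18: S-R =  1 → B
  shifts repeat with period 4: LJBF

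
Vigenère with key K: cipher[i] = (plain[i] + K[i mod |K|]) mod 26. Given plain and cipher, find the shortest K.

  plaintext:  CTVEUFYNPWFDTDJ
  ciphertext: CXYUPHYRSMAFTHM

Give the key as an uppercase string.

AEDQVC

  i= 0: C-C =  0 → A
  i= 1: X-T =  4 → E
  i= 2: Y-V =  3 → D
  i= 3: U-E = 16 → Q
  i= 4: P-U = 21 → V
  i= 5: H-F =  2 → C
  i= 6: Y-Y =  0 → A
  i= 7: R-N =  4 → E
  i= 8: S-P =  3 → D
  i= 9: M-W = 16 → Q
  i=10: A-F = 21 → V
  i=11: F-D =  2 → C
  i=12: T-T =  0 → A
  i=13: H-D =  4 → E
  i=14: M-J =  3 → D
  shifts repeat with period 6: AEDQVC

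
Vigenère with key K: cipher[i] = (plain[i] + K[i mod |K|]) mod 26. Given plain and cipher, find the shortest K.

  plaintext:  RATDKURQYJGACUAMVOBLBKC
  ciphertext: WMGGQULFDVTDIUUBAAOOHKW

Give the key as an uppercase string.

  i= 0: W-R =  5 → F
  i= 1: M-A = 12 → M
  i= 2: G-T = 13 → N
  i= 3: G-D =  3 → D
  i= 4: Q-K =  6 → G
  i= 5: U-U =  0 → A
  i= 6: L-R = 20 → U
  i= 7: F-Q = 15 → P
  i= 8: D-Y =  5 → F
  i= 9: V-J = 12 → M
  i=10: T-G = 13 → N
  i=11: D-A =  3 → D
  i=12: I-C =  6 → G
  i=13: U-U =  0 → A
  i=14: U-A = 20 → U
  i=15: B-M = 15 → P
  i=16: A-V =  5 → F
  i=17: A-O = 12 → M
  i=18: O-B = 13 → N
  i=19: O-L =  3 → D
  i=20: H-B =  6 → G
  i=21: K-K =  0 → A
  i=22: W-C = 20 → U
  shifts repeat with period 8: FMNDGAUP

FMNDGAUP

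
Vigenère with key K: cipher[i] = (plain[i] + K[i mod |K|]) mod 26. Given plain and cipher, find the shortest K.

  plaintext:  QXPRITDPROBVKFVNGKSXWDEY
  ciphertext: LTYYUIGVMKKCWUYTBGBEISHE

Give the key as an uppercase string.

VWJHMPDG

  i= 0: L-Q = 21 → V
  i= 1: T-X = 22 → W
  i= 2: Y-P =  9 → J
  i= 3: Y-R =  7 → H
  i= 4: U-I = 12 → M
  i= 5: I-T = 15 → P
  i= 6: G-D =  3 → D
  i= 7: V-P =  6 → G
  i= 8: M-R = 21 → V
  i= 9: K-O = 22 → W
  i=10: K-B =  9 → J
  i=11: C-V =  7 → H
  i=12: W-K = 12 → M
  i=13: U-F = 15 → P
  i=14: Y-V =  3 → D
  i=15: T-N =  6 → G
  i=16: B-G = 21 → V
  i=17: G-K = 22 → W
  i=18: B-S =  9 → J
  i=19: E-X =  7 → H
  i=20: I-W = 12 → M
  i=21: S-D = 15 → P
  i=22: H-E =  3 → D
  i=23: E-Y =  6 → G
  shifts repeat with period 8: VWJHMPDG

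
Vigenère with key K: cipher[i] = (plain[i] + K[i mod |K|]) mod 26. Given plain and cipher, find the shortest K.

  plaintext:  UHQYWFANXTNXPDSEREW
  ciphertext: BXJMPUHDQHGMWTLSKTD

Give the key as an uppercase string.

  i= 0: B-U =  7 → H
  i= 1: X-H = 16 → Q
  i= 2: J-Q = 19 → T
  i= 3: M-Y = 14 → O
  i= 4: P-W = 19 → T
  i= 5: U-F = 15 → P
  i= 6: H-A =  7 → H
  i= 7: D-N = 16 → Q
  i= 8: Q-X = 19 → T
  i= 9: H-T = 14 → O
  i=10: G-N = 19 → T
  i=11: M-X = 15 → P
  i=12: W-P =  7 → H
  i=13: T-D = 16 → Q
  i=14: L-S = 19 → T
  i=15: S-E = 14 → O
  i=16: K-R = 19 → T
  i=17: T-E = 15 → P
  i=18: D-W =  7 → H
  shifts repeat with period 6: HQTOTP

HQTOTP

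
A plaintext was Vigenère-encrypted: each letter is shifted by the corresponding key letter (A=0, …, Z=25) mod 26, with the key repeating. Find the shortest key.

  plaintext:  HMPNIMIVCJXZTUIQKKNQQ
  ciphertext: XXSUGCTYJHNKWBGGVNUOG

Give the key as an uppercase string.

  i= 0: X-H = 16 → Q
  i= 1: X-M = 11 → L
  i= 2: S-P =  3 → D
  i= 3: U-N =  7 → H
  i= 4: G-I = 24 → Y
  i= 5: C-M = 16 → Q
  i= 6: T-I = 11 → L
  i= 7: Y-V =  3 → D
  i= 8: J-C =  7 → H
  i= 9: H-J = 24 → Y
  i=10: N-X = 16 → Q
  i=11: K-Z = 11 → L
  i=12: W-T =  3 → D
  i=13: B-U =  7 → H
  i=14: G-I = 24 → Y
  i=15: G-Q = 16 → Q
  i=16: V-K = 11 → L
  i=17: N-K =  3 → D
  i=18: U-N =  7 → H
  i=19: O-Q = 24 → Y
  i=20: G-Q = 16 → Q
  shifts repeat with period 5: QLDHY

QLDHY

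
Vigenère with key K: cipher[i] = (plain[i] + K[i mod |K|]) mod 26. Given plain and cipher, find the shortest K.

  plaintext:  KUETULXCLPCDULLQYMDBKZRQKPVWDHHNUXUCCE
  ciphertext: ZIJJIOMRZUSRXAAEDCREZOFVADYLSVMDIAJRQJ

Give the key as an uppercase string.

  i= 0: Z-K = 15 → P
  i= 1: I-U = 14 → O
  i= 2: J-E =  5 → F
  i= 3: J-T = 16 → Q
  i= 4: I-U = 14 → O
  i= 5: O-L =  3 → D
  i= 6: M-X = 15 → P
  i= 7: R-C = 15 → P
  i= 8: Z-L = 14 → O
  i= 9: U-P =  5 → F
  i=10: S-C = 16 → Q
  i=11: R-D = 14 → O
  i=12: X-U =  3 → D
  i=13: A-L = 15 → P
  i=14: A-L = 15 → P
  i=15: E-Q = 14 → O
  i=16: D-Y =  5 → F
  i=17: C-M = 16 → Q
  i=18: R-D = 14 → O
  i=19: E-B =  3 → D
  i=20: Z-K = 15 → P
  i=21: O-Z = 15 → P
  i=22: F-R = 14 → O
  i=23: V-Q =  5 → F
  i=24: A-K = 16 → Q
  i=25: D-P = 14 → O
  i=26: Y-V =  3 → D
  i=27: L-W = 15 → P
  i=28: S-D = 15 → P
  i=29: V-H = 14 → O
  i=30: M-H =  5 → F
  i=31: D-N = 16 → Q
  i=32: I-U = 14 → O
  i=33: A-X =  3 → D
  i=34: J-U = 15 → P
  i=35: R-C = 15 → P
  i=36: Q-C = 14 → O
  i=37: J-E =  5 → F
  shifts repeat with period 7: POFQODP

POFQODP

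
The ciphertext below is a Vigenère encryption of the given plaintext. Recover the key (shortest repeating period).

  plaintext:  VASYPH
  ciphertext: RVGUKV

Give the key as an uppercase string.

WVO

  i= 0: R-V = 22 → W
  i= 1: V-A = 21 → V
  i= 2: G-S = 14 → O
  i= 3: U-Y = 22 → W
  i= 4: K-P = 21 → V
  i= 5: V-H = 14 → O
  shifts repeat with period 3: WVO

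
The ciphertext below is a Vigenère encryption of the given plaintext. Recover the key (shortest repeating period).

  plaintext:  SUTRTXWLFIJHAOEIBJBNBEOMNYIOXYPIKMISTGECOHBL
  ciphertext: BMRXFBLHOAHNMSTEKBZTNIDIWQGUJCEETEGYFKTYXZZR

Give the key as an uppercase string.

  i= 0: B-S =  9 → J
  i= 1: M-U = 18 → S
  i= 2: R-T = 24 → Y
  i= 3: X-R =  6 → G
  i= 4: F-T = 12 → M
  i= 5: B-X =  4 → E
  i= 6: L-W = 15 → P
  i= 7: H-L = 22 → W
  i= 8: O-F =  9 → J
  i= 9: A-I = 18 → S
  i=10: H-J = 24 → Y
  i=11: N-H =  6 → G
  i=12: M-A = 12 → M
  i=13: S-O =  4 → E
  i=14: T-E = 15 → P
  i=15: E-I = 22 → W
  i=16: K-B =  9 → J
  i=17: B-J = 18 → S
  i=18: Z-B = 24 → Y
  i=19: T-N =  6 → G
  i=20: N-B = 12 → M
  i=21: I-E =  4 → E
  i=22: D-O = 15 → P
  i=23: I-M = 22 → W
  i=24: W-N =  9 → J
  i=25: Q-Y = 18 → S
  i=26: G-I = 24 → Y
  i=27: U-O =  6 → G
  i=28: J-X = 12 → M
  i=29: C-Y =  4 → E
  i=30: E-P = 15 → P
  i=31: E-I = 22 → W
  i=32: T-K =  9 → J
  i=33: E-M = 18 → S
  i=34: G-I = 24 → Y
  i=35: Y-S =  6 → G
  i=36: F-T = 12 → M
  i=37: K-G =  4 → E
  i=38: T-E = 15 → P
  i=39: Y-C = 22 → W
  i=40: X-O =  9 → J
  i=41: Z-H = 18 → S
  i=42: Z-B = 24 → Y
  i=43: R-L =  6 → G
  shifts repeat with period 8: JSYGMEPW

JSYGMEPW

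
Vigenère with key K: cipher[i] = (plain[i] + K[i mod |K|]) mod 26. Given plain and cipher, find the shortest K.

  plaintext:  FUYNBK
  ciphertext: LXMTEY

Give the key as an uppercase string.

GDO

  i= 0: L-F =  6 → G
  i= 1: X-U =  3 → D
  i= 2: M-Y = 14 → O
  i= 3: T-N =  6 → G
  i= 4: E-B =  3 → D
  i= 5: Y-K = 14 → O
  shifts repeat with period 3: GDO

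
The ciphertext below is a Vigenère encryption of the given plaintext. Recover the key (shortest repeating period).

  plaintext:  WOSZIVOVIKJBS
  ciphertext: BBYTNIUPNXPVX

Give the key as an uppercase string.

  i= 0: B-W =  5 → F
  i= 1: B-O = 13 → N
  i= 2: Y-S =  6 → G
  i= 3: T-Z = 20 → U
  i= 4: N-I =  5 → F
  i= 5: I-V = 13 → N
  i= 6: U-O =  6 → G
  i= 7: P-V = 20 → U
  i= 8: N-I =  5 → F
  i= 9: X-K = 13 → N
  i=10: P-J =  6 → G
  i=11: V-B = 20 → U
  i=12: X-S =  5 → F
  shifts repeat with period 4: FNGU

FNGU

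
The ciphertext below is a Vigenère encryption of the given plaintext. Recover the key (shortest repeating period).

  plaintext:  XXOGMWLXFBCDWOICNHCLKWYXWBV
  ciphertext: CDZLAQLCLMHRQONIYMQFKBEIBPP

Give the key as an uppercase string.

FGLFOUA

  i= 0: C-X =  5 → F
  i= 1: D-X =  6 → G
  i= 2: Z-O = 11 → L
  i= 3: L-G =  5 → F
  i= 4: A-M = 14 → O
  i= 5: Q-W = 20 → U
  i= 6: L-L =  0 → A
  i= 7: C-X =  5 → F
  i= 8: L-F =  6 → G
  i= 9: M-B = 11 → L
  i=10: H-C =  5 → F
  i=11: R-D = 14 → O
  i=12: Q-W = 20 → U
  i=13: O-O =  0 → A
  i=14: N-I =  5 → F
  i=15: I-C =  6 → G
  i=16: Y-N = 11 → L
  i=17: M-H =  5 → F
  i=18: Q-C = 14 → O
  i=19: F-L = 20 → U
  i=20: K-K =  0 → A
  i=21: B-W =  5 → F
  i=22: E-Y =  6 → G
  i=23: I-X = 11 → L
  i=24: B-W =  5 → F
  i=25: P-B = 14 → O
  i=26: P-V = 20 → U
  shifts repeat with period 7: FGLFOUA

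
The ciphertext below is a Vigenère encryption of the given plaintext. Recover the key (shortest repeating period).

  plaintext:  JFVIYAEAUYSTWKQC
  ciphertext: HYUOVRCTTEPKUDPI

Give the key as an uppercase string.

YTZGXR

  i= 0: H-J = 24 → Y
  i= 1: Y-F = 19 → T
  i= 2: U-V = 25 → Z
  i= 3: O-I =  6 → G
  i= 4: V-Y = 23 → X
  i= 5: R-A = 17 → R
  i= 6: C-E = 24 → Y
  i= 7: T-A = 19 → T
  i= 8: T-U = 25 → Z
  i= 9: E-Y =  6 → G
  i=10: P-S = 23 → X
  i=11: K-T = 17 → R
  i=12: U-W = 24 → Y
  i=13: D-K = 19 → T
  i=14: P-Q = 25 → Z
  i=15: I-C =  6 → G
  shifts repeat with period 6: YTZGXR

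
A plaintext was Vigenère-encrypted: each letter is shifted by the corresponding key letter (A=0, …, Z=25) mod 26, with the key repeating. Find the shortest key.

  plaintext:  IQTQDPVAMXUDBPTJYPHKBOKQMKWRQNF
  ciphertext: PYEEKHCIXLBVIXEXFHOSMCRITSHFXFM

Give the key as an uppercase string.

HILOHS

  i= 0: P-I =  7 → H
  i= 1: Y-Q =  8 → I
  i= 2: E-T = 11 → L
  i= 3: E-Q = 14 → O
  i= 4: K-D =  7 → H
  i= 5: H-P = 18 → S
  i= 6: C-V =  7 → H
  i= 7: I-A =  8 → I
  i= 8: X-M = 11 → L
  i= 9: L-X = 14 → O
  i=10: B-U =  7 → H
  i=11: V-D = 18 → S
  i=12: I-B =  7 → H
  i=13: X-P =  8 → I
  i=14: E-T = 11 → L
  i=15: X-J = 14 → O
  i=16: F-Y =  7 → H
  i=17: H-P = 18 → S
  i=18: O-H =  7 → H
  i=19: S-K =  8 → I
  i=20: M-B = 11 → L
  i=21: C-O = 14 → O
  i=22: R-K =  7 → H
  i=23: I-Q = 18 → S
  i=24: T-M =  7 → H
  i=25: S-K =  8 → I
  i=26: H-W = 11 → L
  i=27: F-R = 14 → O
  i=28: X-Q =  7 → H
  i=29: F-N = 18 → S
  i=30: M-F =  7 → H
  shifts repeat with period 6: HILOHS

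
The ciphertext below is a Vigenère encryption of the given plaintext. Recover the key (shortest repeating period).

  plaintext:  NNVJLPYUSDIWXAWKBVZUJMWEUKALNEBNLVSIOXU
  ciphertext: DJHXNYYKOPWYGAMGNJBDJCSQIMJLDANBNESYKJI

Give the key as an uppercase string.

  i= 0: D-N = 16 → Q
  i= 1: J-N = 22 → W
  i= 2: H-V = 12 → M
  i= 3: X-J = 14 → O
  i= 4: N-L =  2 → C
  i= 5: Y-P =  9 → J
  i= 6: Y-Y =  0 → A
  i= 7: K-U = 16 → Q
  i= 8: O-S = 22 → W
  i= 9: P-D = 12 → M
  i=10: W-I = 14 → O
  i=11: Y-W =  2 → C
  i=12: G-X =  9 → J
  i=13: A-A =  0 → A
  i=14: M-W = 16 → Q
  i=15: G-K = 22 → W
  i=16: N-B = 12 → M
  i=17: J-V = 14 → O
  i=18: B-Z =  2 → C
  i=19: D-U =  9 → J
  i=20: J-J =  0 → A
  i=21: C-M = 16 → Q
  i=22: S-W = 22 → W
  i=23: Q-E = 12 → M
  i=24: I-U = 14 → O
  i=25: M-K =  2 → C
  i=26: J-A =  9 → J
  i=27: L-L =  0 → A
  i=28: D-N = 16 → Q
  i=29: A-E = 22 → W
  i=30: N-B = 12 → M
  i=31: B-N = 14 → O
  i=32: N-L =  2 → C
  i=33: E-V =  9 → J
  i=34: S-S =  0 → A
  i=35: Y-I = 16 → Q
  i=36: K-O = 22 → W
  i=37: J-X = 12 → M
  i=38: I-U = 14 → O
  shifts repeat with period 7: QWMOCJA

QWMOCJA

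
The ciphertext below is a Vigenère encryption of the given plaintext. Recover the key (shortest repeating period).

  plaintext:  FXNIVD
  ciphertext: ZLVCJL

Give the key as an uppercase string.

UOI

  i= 0: Z-F = 20 → U
  i= 1: L-X = 14 → O
  i= 2: V-N =  8 → I
  i= 3: C-I = 20 → U
  i= 4: J-V = 14 → O
  i= 5: L-D =  8 → I
  shifts repeat with period 3: UOI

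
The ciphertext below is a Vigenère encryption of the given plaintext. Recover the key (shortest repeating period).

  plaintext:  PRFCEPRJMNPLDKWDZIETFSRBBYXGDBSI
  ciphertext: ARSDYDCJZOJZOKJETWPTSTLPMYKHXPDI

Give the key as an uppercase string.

LANBUO

  i= 0: A-P = 11 → L
  i= 1: R-R =  0 → A
  i= 2: S-F = 13 → N
  i= 3: D-C =  1 → B
  i= 4: Y-E = 20 → U
  i= 5: D-P = 14 → O
  i= 6: C-R = 11 → L
  i= 7: J-J =  0 → A
  i= 8: Z-M = 13 → N
  i= 9: O-N =  1 → B
  i=10: J-P = 20 → U
  i=11: Z-L = 14 → O
  i=12: O-D = 11 → L
  i=13: K-K =  0 → A
  i=14: J-W = 13 → N
  i=15: E-D =  1 → B
  i=16: T-Z = 20 → U
  i=17: W-I = 14 → O
  i=18: P-E = 11 → L
  i=19: T-T =  0 → A
  i=20: S-F = 13 → N
  i=21: T-S =  1 → B
  i=22: L-R = 20 → U
  i=23: P-B = 14 → O
  i=24: M-B = 11 → L
  i=25: Y-Y =  0 → A
  i=26: K-X = 13 → N
  i=27: H-G =  1 → B
  i=28: X-D = 20 → U
  i=29: P-B = 14 → O
  i=30: D-S = 11 → L
  i=31: I-I =  0 → A
  shifts repeat with period 6: LANBUO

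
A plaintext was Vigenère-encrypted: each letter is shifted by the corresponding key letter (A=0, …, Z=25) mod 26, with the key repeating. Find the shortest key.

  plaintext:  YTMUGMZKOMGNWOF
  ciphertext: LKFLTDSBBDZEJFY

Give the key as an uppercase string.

NRTR

  i= 0: L-Y = 13 → N
  i= 1: K-T = 17 → R
  i= 2: F-M = 19 → T
  i= 3: L-U = 17 → R
  i= 4: T-G = 13 → N
  i= 5: D-M = 17 → R
  i= 6: S-Z = 19 → T
  i= 7: B-K = 17 → R
  i= 8: B-O = 13 → N
  i= 9: D-M = 17 → R
  i=10: Z-G = 19 → T
  i=11: E-N = 17 → R
  i=12: J-W = 13 → N
  i=13: F-O = 17 → R
  i=14: Y-F = 19 → T
  shifts repeat with period 4: NRTR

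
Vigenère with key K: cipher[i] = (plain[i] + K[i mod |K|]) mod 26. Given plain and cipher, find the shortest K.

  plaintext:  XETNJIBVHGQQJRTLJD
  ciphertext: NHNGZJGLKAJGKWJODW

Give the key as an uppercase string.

  i= 0: N-X = 16 → Q
  i= 1: H-E =  3 → D
  i= 2: N-T = 20 → U
  i= 3: G-N = 19 → T
  i= 4: Z-J = 16 → Q
  i= 5: J-I =  1 → B
  i= 6: G-B =  5 → F
  i= 7: L-V = 16 → Q
  i= 8: K-H =  3 → D
  i= 9: A-G = 20 → U
  i=10: J-Q = 19 → T
  i=11: G-Q = 16 → Q
  i=12: K-J =  1 → B
  i=13: W-R =  5 → F
  i=14: J-T = 16 → Q
  i=15: O-L =  3 → D
  i=16: D-J = 20 → U
  i=17: W-D = 19 → T
  shifts repeat with period 7: QDUTQBF

QDUTQBF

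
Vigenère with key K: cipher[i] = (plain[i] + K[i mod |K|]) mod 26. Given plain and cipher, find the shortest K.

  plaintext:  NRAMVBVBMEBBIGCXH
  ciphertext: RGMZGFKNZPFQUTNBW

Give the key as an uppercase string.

  i= 0: R-N =  4 → E
  i= 1: G-R = 15 → P
  i= 2: M-A = 12 → M
  i= 3: Z-M = 13 → N
  i= 4: G-V = 11 → L
  i= 5: F-B =  4 → E
  i= 6: K-V = 15 → P
  i= 7: N-B = 12 → M
  i= 8: Z-M = 13 → N
  i= 9: P-E = 11 → L
  i=10: F-B =  4 → E
  i=11: Q-B = 15 → P
  i=12: U-I = 12 → M
  i=13: T-G = 13 → N
  i=14: N-C = 11 → L
  i=15: B-X =  4 → E
  i=16: W-H = 15 → P
  shifts repeat with period 5: EPMNL

EPMNL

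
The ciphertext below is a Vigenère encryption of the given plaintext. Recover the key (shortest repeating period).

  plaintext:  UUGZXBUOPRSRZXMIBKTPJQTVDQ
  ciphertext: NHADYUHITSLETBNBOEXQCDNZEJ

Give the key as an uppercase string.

TNUEB

  i= 0: N-U = 19 → T
  i= 1: H-U = 13 → N
  i= 2: A-G = 20 → U
  i= 3: D-Z =  4 → E
  i= 4: Y-X =  1 → B
  i= 5: U-B = 19 → T
  i= 6: H-U = 13 → N
  i= 7: I-O = 20 → U
  i= 8: T-P =  4 → E
  i= 9: S-R =  1 → B
  i=10: L-S = 19 → T
  i=11: E-R = 13 → N
  i=12: T-Z = 20 → U
  i=13: B-X =  4 → E
  i=14: N-M =  1 → B
  i=15: B-I = 19 → T
  i=16: O-B = 13 → N
  i=17: E-K = 20 → U
  i=18: X-T =  4 → E
  i=19: Q-P =  1 → B
  i=20: C-J = 19 → T
  i=21: D-Q = 13 → N
  i=22: N-T = 20 → U
  i=23: Z-V =  4 → E
  i=24: E-D =  1 → B
  i=25: J-Q = 19 → T
  shifts repeat with period 5: TNUEB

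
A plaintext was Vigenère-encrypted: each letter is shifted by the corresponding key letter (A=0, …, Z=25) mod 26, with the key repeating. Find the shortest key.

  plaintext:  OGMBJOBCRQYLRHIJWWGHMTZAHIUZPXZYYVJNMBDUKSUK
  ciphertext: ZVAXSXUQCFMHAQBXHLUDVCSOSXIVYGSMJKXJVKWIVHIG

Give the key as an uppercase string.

LPOWJJTO

  i= 0: Z-O = 11 → L
  i= 1: V-G = 15 → P
  i= 2: A-M = 14 → O
  i= 3: X-B = 22 → W
  i= 4: S-J =  9 → J
  i= 5: X-O =  9 → J
  i= 6: U-B = 19 → T
  i= 7: Q-C = 14 → O
  i= 8: C-R = 11 → L
  i= 9: F-Q = 15 → P
  i=10: M-Y = 14 → O
  i=11: H-L = 22 → W
  i=12: A-R =  9 → J
  i=13: Q-H =  9 → J
  i=14: B-I = 19 → T
  i=15: X-J = 14 → O
  i=16: H-W = 11 → L
  i=17: L-W = 15 → P
  i=18: U-G = 14 → O
  i=19: D-H = 22 → W
  i=20: V-M =  9 → J
  i=21: C-T =  9 → J
  i=22: S-Z = 19 → T
  i=23: O-A = 14 → O
  i=24: S-H = 11 → L
  i=25: X-I = 15 → P
  i=26: I-U = 14 → O
  i=27: V-Z = 22 → W
  i=28: Y-P =  9 → J
  i=29: G-X =  9 → J
  i=30: S-Z = 19 → T
  i=31: M-Y = 14 → O
  i=32: J-Y = 11 → L
  i=33: K-V = 15 → P
  i=34: X-J = 14 → O
  i=35: J-N = 22 → W
  i=36: V-M =  9 → J
  i=37: K-B =  9 → J
  i=38: W-D = 19 → T
  i=39: I-U = 14 → O
  i=40: V-K = 11 → L
  i=41: H-S = 15 → P
  i=42: I-U = 14 → O
  i=43: G-K = 22 → W
  shifts repeat with period 8: LPOWJJTO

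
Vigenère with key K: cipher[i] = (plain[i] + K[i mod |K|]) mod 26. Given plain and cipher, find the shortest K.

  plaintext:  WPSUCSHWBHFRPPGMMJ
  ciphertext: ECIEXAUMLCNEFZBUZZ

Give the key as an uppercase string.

  i= 0: E-W =  8 → I
  i= 1: C-P = 13 → N
  i= 2: I-S = 16 → Q
  i= 3: E-U = 10 → K
  i= 4: X-C = 21 → V
  i= 5: A-S =  8 → I
  i= 6: U-H = 13 → N
  i= 7: M-W = 16 → Q
  i= 8: L-B = 10 → K
  i= 9: C-H = 21 → V
  i=10: N-F =  8 → I
  i=11: E-R = 13 → N
  i=12: F-P = 16 → Q
  i=13: Z-P = 10 → K
  i=14: B-G = 21 → V
  i=15: U-M =  8 → I
  i=16: Z-M = 13 → N
  i=17: Z-J = 16 → Q
  shifts repeat with period 5: INQKV

INQKV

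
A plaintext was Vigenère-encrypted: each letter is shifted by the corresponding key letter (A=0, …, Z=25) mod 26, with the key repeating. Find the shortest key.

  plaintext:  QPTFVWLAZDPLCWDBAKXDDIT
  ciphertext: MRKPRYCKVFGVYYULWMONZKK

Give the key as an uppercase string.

  i= 0: M-Q = 22 → W
  i= 1: R-P =  2 → C
  i= 2: K-T = 17 → R
  i= 3: P-F = 10 → K
  i= 4: R-V = 22 → W
  i= 5: Y-W =  2 → C
  i= 6: C-L = 17 → R
  i= 7: K-A = 10 → K
  i= 8: V-Z = 22 → W
  i= 9: F-D =  2 → C
  i=10: G-P = 17 → R
  i=11: V-L = 10 → K
  i=12: Y-C = 22 → W
  i=13: Y-W =  2 → C
  i=14: U-D = 17 → R
  i=15: L-B = 10 → K
  i=16: W-A = 22 → W
  i=17: M-K =  2 → C
  i=18: O-X = 17 → R
  i=19: N-D = 10 → K
  i=20: Z-D = 22 → W
  i=21: K-I =  2 → C
  i=22: K-T = 17 → R
  shifts repeat with period 4: WCRK

WCRK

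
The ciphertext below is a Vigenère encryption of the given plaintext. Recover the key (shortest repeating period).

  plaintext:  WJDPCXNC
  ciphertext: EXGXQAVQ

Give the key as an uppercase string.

  i= 0: E-W =  8 → I
  i= 1: X-J = 14 → O
  i= 2: G-D =  3 → D
  i= 3: X-P =  8 → I
  i= 4: Q-C = 14 → O
  i= 5: A-X =  3 → D
  i= 6: V-N =  8 → I
  i= 7: Q-C = 14 → O
  shifts repeat with period 3: IOD

IOD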